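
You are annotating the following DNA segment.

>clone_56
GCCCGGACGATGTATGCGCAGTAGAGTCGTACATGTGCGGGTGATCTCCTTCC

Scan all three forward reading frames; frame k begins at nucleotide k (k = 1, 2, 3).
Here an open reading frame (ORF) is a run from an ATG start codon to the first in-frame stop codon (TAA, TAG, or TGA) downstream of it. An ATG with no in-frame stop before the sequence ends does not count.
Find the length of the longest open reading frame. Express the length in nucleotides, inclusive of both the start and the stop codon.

Frame 1: GCC CGG ACG ATG TAT GCG CAG TAG AGT CGT ACA TGT GCG GGT GAT CTC CTT — ATG at 10, stop TAG at 22 → 15 nt.
Frame 2: CCC GGA CGA TGT ATG CGC AGT AGA GTC GTA CAT GTG CGG GTG ATC TCC TTC — no ATG→stop ORF.
Frame 3: CCG GAC GAT GTA TGC GCA GTA GAG TCG TAC ATG TGC GGG TGA TCT CCT TCC — ATG at 33, stop TGA at 42 → 12 nt.
Longest: frame 1, positions 10–24, 15 nt = 5 codons = 4 aa. → 15 nucleotides.

15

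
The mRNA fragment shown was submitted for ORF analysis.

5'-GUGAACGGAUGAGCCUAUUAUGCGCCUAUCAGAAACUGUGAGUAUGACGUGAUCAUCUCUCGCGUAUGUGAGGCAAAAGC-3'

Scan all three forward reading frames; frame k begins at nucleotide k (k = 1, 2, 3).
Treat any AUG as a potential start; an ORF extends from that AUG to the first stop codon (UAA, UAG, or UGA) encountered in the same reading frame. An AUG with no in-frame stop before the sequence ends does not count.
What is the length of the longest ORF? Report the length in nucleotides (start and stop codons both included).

33

Frame 1: GUG AAC GGA UGA GCC UAU UAU GCG CCU AUC AGA AAC UGU GAG UAU GAC GUG AUC AUC UCU CGC GUA UGU GAG GCA AAA — no AUG→stop ORF.
Frame 2: UGA ACG GAU GAG CCU AUU AUG CGC CUA UCA GAA ACU GUG AGU AUG ACG UGA UCA UCU CUC GCG UAU GUG AGG CAA AAG — AUG at 20, stop UGA at 50 → 33 nt; AUG at 44, stop UGA at 50 → 9 nt.
Frame 3: GAA CGG AUG AGC CUA UUA UGC GCC UAU CAG AAA CUG UGA GUA UGA CGU GAU CAU CUC UCG CGU AUG UGA GGC AAA AGC — AUG at 9, stop UGA at 39 → 33 nt; AUG at 66, stop UGA at 69 → 6 nt.
Longest: frame 2, positions 20–52, 33 nt = 11 codons = 10 aa. → 33 nucleotides.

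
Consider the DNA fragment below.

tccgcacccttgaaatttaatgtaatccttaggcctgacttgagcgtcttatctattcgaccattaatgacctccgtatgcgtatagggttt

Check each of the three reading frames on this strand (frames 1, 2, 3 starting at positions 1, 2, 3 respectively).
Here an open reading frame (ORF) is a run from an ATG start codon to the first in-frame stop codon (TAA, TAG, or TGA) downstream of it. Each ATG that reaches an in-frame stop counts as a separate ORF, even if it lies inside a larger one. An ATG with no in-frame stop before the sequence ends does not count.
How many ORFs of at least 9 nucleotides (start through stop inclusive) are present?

Frame 1: TCC GCA CCC TTG AAA TTT AAT GTA ATC CTT AGG CCT GAC TTG AGC GTC TTA TCT ATT CGA CCA TTA ATG ACC TCC GTA TGC GTA TAG GGT — ATG at 67, stop TAG at 85 → 21 nt.
Frame 2: CCG CAC CCT TGA AAT TTA ATG TAA TCC TTA GGC CTG ACT TGA GCG TCT TAT CTA TTC GAC CAT TAA TGA CCT CCG TAT GCG TAT AGG GTT — ATG at 20, stop TAA at 23 → 6 nt.
Frame 3: CGC ACC CTT GAA ATT TAA TGT AAT CCT TAG GCC TGA CTT GAG CGT CTT ATC TAT TCG ACC ATT AAT GAC CTC CGT ATG CGT ATA GGG TTT — no ATG→stop ORF.
ORFs ≥ 9 nucleotides: frame 1 67–87 (21 nucleotides). Count = 1.

1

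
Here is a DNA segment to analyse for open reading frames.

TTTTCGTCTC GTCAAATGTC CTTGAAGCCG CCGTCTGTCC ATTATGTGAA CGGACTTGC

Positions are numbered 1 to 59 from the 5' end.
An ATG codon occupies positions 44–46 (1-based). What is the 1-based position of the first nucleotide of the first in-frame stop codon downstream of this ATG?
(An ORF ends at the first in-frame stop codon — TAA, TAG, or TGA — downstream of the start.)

Codons from position 44: ATG (44–46), TGA (47–49).
TGA is a stop codon; it begins at position 47.

47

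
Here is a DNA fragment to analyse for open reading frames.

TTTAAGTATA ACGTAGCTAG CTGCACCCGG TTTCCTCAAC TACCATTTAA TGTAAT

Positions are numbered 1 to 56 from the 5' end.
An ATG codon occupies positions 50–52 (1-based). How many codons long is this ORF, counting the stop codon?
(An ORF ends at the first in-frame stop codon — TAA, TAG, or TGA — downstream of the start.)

Codons from position 50: ATG (50–52), TAA (53–55).
TAA is the first in-frame stop; that's 2 codons including the stop.

2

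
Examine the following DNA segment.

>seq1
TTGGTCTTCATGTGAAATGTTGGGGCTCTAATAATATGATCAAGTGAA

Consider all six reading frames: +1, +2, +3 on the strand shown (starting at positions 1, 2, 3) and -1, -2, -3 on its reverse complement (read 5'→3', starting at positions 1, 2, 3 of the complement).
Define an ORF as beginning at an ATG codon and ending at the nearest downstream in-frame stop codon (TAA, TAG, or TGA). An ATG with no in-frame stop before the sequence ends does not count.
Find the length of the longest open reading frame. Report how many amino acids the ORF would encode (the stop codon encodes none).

Reverse complement (5'→3'): TTCACTTGATCATATTATTAGAGCCCCAACATTTCACATGAAGACCAA
Frame +1: TTG GTC TTC ATG TGA AAT GTT GGG GCT CTA ATA ATA TGA TCA AGT GAA — ATG at 10, stop TGA at 13 → 6 nt.
Frame +2: TGG TCT TCA TGT GAA ATG TTG GGG CTC TAA TAA TAT GAT CAA GTG — ATG at 17, stop TAA at 29 → 15 nt.
Frame +3: GGT CTT CAT GTG AAA TGT TGG GGC TCT AAT AAT ATG ATC AAG TGA — ATG at 36, stop TGA at 45 → 12 nt.
Frame -1: TTC ACT TGA TCA TAT TAT TAG AGC CCC AAC ATT TCA CAT GAA GAC CAA — no ATG→stop ORF.
Frame -2: TCA CTT GAT CAT ATT ATT AGA GCC CCA ACA TTT CAC ATG AAG ACC — no ATG→stop ORF.
Frame -3: CAC TTG ATC ATA TTA TTA GAG CCC CAA CAT TTC ACA TGA AGA CCA — no ATG→stop ORF.
Longest: frame +2, positions 17–31, 15 nt = 5 codons = 4 aa. → 4 amino acids.

4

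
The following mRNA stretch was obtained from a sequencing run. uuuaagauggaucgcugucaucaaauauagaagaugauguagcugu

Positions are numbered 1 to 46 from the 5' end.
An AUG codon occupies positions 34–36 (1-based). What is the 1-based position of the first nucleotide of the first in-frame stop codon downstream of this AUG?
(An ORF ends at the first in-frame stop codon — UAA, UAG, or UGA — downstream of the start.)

40

Codons from position 34: AUG (34–36), AUG (37–39), UAG (40–42).
UAG is a stop codon; it begins at position 40.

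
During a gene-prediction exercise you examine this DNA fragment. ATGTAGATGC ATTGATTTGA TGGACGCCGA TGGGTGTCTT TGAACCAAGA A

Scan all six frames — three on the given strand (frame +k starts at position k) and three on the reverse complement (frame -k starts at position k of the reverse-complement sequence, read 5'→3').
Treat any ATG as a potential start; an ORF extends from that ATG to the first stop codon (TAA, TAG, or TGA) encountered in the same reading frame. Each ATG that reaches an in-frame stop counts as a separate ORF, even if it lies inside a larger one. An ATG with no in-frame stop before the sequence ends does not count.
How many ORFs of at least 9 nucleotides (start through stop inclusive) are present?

2

Reverse complement (5'→3'): TTCTTGGTTCAAAGACACCCATCGGCGTCCATCAAATCAATGCATCTACAT
Frame +1: ATG TAG ATG CAT TGA TTT GAT GGA CGC CGA TGG GTG TCT TTG AAC CAA GAA — ATG at 1, stop TAG at 4 → 6 nt; ATG at 7, stop TGA at 13 → 9 nt.
Frame +2: TGT AGA TGC ATT GAT TTG ATG GAC GCC GAT GGG TGT CTT TGA ACC AAG — ATG at 20, stop TGA at 41 → 24 nt.
Frame +3: GTA GAT GCA TTG ATT TGA TGG ACG CCG ATG GGT GTC TTT GAA CCA AGA — no ATG→stop ORF.
Frame -1: TTC TTG GTT CAA AGA CAC CCA TCG GCG TCC ATC AAA TCA ATG CAT CTA CAT — no ATG→stop ORF.
Frame -2: TCT TGG TTC AAA GAC ACC CAT CGG CGT CCA TCA AAT CAA TGC ATC TAC — no ATG→stop ORF.
Frame -3: CTT GGT TCA AAG ACA CCC ATC GGC GTC CAT CAA ATC AAT GCA TCT ACA — no ATG→stop ORF.
ORFs ≥ 9 nucleotides: frame +1 7–15 (9 nucleotides), frame +2 20–43 (24 nucleotides). Count = 2.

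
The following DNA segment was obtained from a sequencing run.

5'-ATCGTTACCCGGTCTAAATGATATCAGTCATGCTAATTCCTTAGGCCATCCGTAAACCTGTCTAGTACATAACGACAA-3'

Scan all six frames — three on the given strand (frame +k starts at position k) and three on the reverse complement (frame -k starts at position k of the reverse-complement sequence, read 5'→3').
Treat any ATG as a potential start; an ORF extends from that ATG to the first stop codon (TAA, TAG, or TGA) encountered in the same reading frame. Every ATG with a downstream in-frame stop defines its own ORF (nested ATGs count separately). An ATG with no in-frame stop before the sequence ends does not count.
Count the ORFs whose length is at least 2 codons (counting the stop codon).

Reverse complement (5'→3'): TTGTCGTTATGTACTAGACAGGTTTACGGATGGCCTAAGGAATTAGCATGACTGATATCATTTAGACCGGGTAACGAT
Frame +1: ATC GTT ACC CGG TCT AAA TGA TAT CAG TCA TGC TAA TTC CTT AGG CCA TCC GTA AAC CTG TCT AGT ACA TAA CGA CAA — no ATG→stop ORF.
Frame +2: TCG TTA CCC GGT CTA AAT GAT ATC AGT CAT GCT AAT TCC TTA GGC CAT CCG TAA ACC TGT CTA GTA CAT AAC GAC — no ATG→stop ORF.
Frame +3: CGT TAC CCG GTC TAA ATG ATA TCA GTC ATG CTA ATT CCT TAG GCC ATC CGT AAA CCT GTC TAG TAC ATA ACG ACA — ATG at 18, stop TAG at 42 → 27 nt; ATG at 30, stop TAG at 42 → 15 nt.
Frame -1: TTG TCG TTA TGT ACT AGA CAG GTT TAC GGA TGG CCT AAG GAA TTA GCA TGA CTG ATA TCA TTT AGA CCG GGT AAC GAT — no ATG→stop ORF.
Frame -2: TGT CGT TAT GTA CTA GAC AGG TTT ACG GAT GGC CTA AGG AAT TAG CAT GAC TGA TAT CAT TTA GAC CGG GTA ACG — no ATG→stop ORF.
Frame -3: GTC GTT ATG TAC TAG ACA GGT TTA CGG ATG GCC TAA GGA ATT AGC ATG ACT GAT ATC ATT TAG ACC GGG TAA CGA — ATG at 9, stop TAG at 15 → 9 nt; ATG at 30, stop TAA at 36 → 9 nt; ATG at 48, stop TAG at 63 → 18 nt.
ORFs ≥ 2 codons: frame +3 18–44 (9 codons), frame +3 30–44 (5 codons), frame -3 9–17 (3 codons), frame -3 30–38 (3 codons), frame -3 48–65 (6 codons). Count = 5.

5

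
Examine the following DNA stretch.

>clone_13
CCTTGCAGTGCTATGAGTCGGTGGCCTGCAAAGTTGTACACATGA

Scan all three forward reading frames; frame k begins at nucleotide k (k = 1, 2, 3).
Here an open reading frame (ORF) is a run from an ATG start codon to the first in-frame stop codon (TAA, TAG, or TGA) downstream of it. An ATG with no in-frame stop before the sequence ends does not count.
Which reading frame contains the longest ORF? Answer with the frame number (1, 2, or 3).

1

Frame 1: CCT TGC AGT GCT ATG AGT CGG TGG CCT GCA AAG TTG TAC ACA TGA — ATG at 13, stop TGA at 43 → 33 nt.
Frame 2: CTT GCA GTG CTA TGA GTC GGT GGC CTG CAA AGT TGT ACA CAT — no ATG→stop ORF.
Frame 3: TTG CAG TGC TAT GAG TCG GTG GCC TGC AAA GTT GTA CAC ATG — no ATG→stop ORF.
Longest ORF is 33 nt in frame 1 (positions 13–45).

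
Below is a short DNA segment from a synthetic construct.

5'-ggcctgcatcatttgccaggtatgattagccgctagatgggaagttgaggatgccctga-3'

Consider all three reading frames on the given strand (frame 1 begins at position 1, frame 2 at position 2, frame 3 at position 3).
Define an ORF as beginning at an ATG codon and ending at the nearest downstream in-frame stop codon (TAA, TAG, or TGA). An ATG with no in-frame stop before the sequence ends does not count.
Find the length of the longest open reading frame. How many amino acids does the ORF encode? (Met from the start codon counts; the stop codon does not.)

4

Frame 1: GGC CTG CAT CAT TTG CCA GGT ATG ATT AGC CGC TAG ATG GGA AGT TGA GGA TGC CCT — ATG at 22, stop TAG at 34 → 15 nt; ATG at 37, stop TGA at 46 → 12 nt.
Frame 2: GCC TGC ATC ATT TGC CAG GTA TGA TTA GCC GCT AGA TGG GAA GTT GAG GAT GCC CTG — no ATG→stop ORF.
Frame 3: CCT GCA TCA TTT GCC AGG TAT GAT TAG CCG CTA GAT GGG AAG TTG AGG ATG CCC TGA — ATG at 51, stop TGA at 57 → 9 nt.
Longest: frame 1, positions 22–36, 15 nt = 5 codons = 4 aa. → 4 amino acids.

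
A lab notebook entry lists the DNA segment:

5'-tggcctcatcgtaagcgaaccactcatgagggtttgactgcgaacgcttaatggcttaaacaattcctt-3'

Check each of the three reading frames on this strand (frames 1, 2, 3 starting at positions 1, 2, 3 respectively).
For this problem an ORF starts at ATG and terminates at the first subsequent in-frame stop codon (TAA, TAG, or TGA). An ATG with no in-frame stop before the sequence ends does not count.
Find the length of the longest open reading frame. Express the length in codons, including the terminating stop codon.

Frame 1: TGG CCT CAT CGT AAG CGA ACC ACT CAT GAG GGT TTG ACT GCG AAC GCT TAA TGG CTT AAA CAA TTC CTT — no ATG→stop ORF.
Frame 2: GGC CTC ATC GTA AGC GAA CCA CTC ATG AGG GTT TGA CTG CGA ACG CTT AAT GGC TTA AAC AAT TCC — ATG at 26, stop TGA at 35 → 12 nt.
Frame 3: GCC TCA TCG TAA GCG AAC CAC TCA TGA GGG TTT GAC TGC GAA CGC TTA ATG GCT TAA ACA ATT CCT — ATG at 51, stop TAA at 57 → 9 nt.
Longest: frame 2, positions 26–37, 12 nt = 4 codons = 3 aa. → 4 codons.

4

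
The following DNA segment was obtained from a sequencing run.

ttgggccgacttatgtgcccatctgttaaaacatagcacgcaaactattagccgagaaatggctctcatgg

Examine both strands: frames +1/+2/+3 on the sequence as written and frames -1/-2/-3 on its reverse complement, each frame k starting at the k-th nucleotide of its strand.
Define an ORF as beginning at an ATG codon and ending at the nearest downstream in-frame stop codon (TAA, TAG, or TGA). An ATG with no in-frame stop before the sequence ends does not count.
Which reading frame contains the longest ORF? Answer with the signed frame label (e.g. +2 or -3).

+1

Reverse complement (5'→3'): CCATGAGAGCCATTTCTCGGCTAATAGTTTGCGTGCTATGTTTTAACAGATGGGCACATAAGTCGGCCCAA
Frame +1: TTG GGC CGA CTT ATG TGC CCA TCT GTT AAA ACA TAG CAC GCA AAC TAT TAG CCG AGA AAT GGC TCT CAT — ATG at 13, stop TAG at 34 → 24 nt.
Frame +2: TGG GCC GAC TTA TGT GCC CAT CTG TTA AAA CAT AGC ACG CAA ACT ATT AGC CGA GAA ATG GCT CTC ATG — no ATG→stop ORF.
Frame +3: GGG CCG ACT TAT GTG CCC ATC TGT TAA AAC ATA GCA CGC AAA CTA TTA GCC GAG AAA TGG CTC TCA TGG — no ATG→stop ORF.
Frame -1: CCA TGA GAG CCA TTT CTC GGC TAA TAG TTT GCG TGC TAT GTT TTA ACA GAT GGG CAC ATA AGT CGG CCC — no ATG→stop ORF.
Frame -2: CAT GAG AGC CAT TTC TCG GCT AAT AGT TTG CGT GCT ATG TTT TAA CAG ATG GGC ACA TAA GTC GGC CCA — ATG at 38, stop TAA at 44 → 9 nt; ATG at 50, stop TAA at 59 → 12 nt.
Frame -3: ATG AGA GCC ATT TCT CGG CTA ATA GTT TGC GTG CTA TGT TTT AAC AGA TGG GCA CAT AAG TCG GCC CAA — no ATG→stop ORF.
Longest ORF is 24 nt in frame +1 (positions 13–36).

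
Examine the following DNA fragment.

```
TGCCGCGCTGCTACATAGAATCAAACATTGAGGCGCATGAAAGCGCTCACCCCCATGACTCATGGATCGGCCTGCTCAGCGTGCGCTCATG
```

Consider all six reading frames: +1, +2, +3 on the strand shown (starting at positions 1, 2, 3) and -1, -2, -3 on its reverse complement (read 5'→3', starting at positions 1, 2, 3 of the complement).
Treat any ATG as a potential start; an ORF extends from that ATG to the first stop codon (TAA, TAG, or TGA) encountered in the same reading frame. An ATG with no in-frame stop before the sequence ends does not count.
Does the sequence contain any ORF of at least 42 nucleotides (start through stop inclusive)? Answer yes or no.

Reverse complement (5'→3'): CATGAGCGCACGCTGAGCAGGCCGATCCATGAGTCATGGGGGTGAGCGCTTTCATGCGCCTCAATGTTTGATTCTATGTAGCAGCGCGGCA
Frame +1: TGC CGC GCT GCT ACA TAG AAT CAA ACA TTG AGG CGC ATG AAA GCG CTC ACC CCC ATG ACT CAT GGA TCG GCC TGC TCA GCG TGC GCT CAT — no ATG→stop ORF.
Frame +2: GCC GCG CTG CTA CAT AGA ATC AAA CAT TGA GGC GCA TGA AAG CGC TCA CCC CCA TGA CTC ATG GAT CGG CCT GCT CAG CGT GCG CTC ATG — no ATG→stop ORF.
Frame +3: CCG CGC TGC TAC ATA GAA TCA AAC ATT GAG GCG CAT GAA AGC GCT CAC CCC CAT GAC TCA TGG ATC GGC CTG CTC AGC GTG CGC TCA — no ATG→stop ORF.
Frame -1: CAT GAG CGC ACG CTG AGC AGG CCG ATC CAT GAG TCA TGG GGG TGA GCG CTT TCA TGC GCC TCA ATG TTT GAT TCT ATG TAG CAG CGC GGC — ATG at 64, stop TAG at 79 → 18 nt; ATG at 76, stop TAG at 79 → 6 nt.
Frame -2: ATG AGC GCA CGC TGA GCA GGC CGA TCC ATG AGT CAT GGG GGT GAG CGC TTT CAT GCG CCT CAA TGT TTG ATT CTA TGT AGC AGC GCG GCA — ATG at 2, stop TGA at 14 → 15 nt.
Frame -3: TGA GCG CAC GCT GAG CAG GCC GAT CCA TGA GTC ATG GGG GTG AGC GCT TTC ATG CGC CTC AAT GTT TGA TTC TAT GTA GCA GCG CGG — ATG at 36, stop TGA at 69 → 36 nt; ATG at 54, stop TGA at 69 → 18 nt.
Largest ORF found is 36 nucleotides < 42, so no.

no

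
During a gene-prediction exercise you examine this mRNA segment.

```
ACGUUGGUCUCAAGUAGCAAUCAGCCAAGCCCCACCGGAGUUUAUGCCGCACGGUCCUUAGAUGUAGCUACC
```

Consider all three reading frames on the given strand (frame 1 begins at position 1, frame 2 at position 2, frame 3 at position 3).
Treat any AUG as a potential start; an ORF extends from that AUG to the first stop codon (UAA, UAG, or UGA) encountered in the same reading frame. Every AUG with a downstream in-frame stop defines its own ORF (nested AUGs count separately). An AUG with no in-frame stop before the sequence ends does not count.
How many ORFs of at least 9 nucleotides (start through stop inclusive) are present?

Frame 1: ACG UUG GUC UCA AGU AGC AAU CAG CCA AGC CCC ACC GGA GUU UAU GCC GCA CGG UCC UUA GAU GUA GCU ACC — no AUG→stop ORF.
Frame 2: CGU UGG UCU CAA GUA GCA AUC AGC CAA GCC CCA CCG GAG UUU AUG CCG CAC GGU CCU UAG AUG UAG CUA — AUG at 44, stop UAG at 59 → 18 nt; AUG at 62, stop UAG at 65 → 6 nt.
Frame 3: GUU GGU CUC AAG UAG CAA UCA GCC AAG CCC CAC CGG AGU UUA UGC CGC ACG GUC CUU AGA UGU AGC UAC — no AUG→stop ORF.
ORFs ≥ 9 nucleotides: frame 2 44–61 (18 nucleotides). Count = 1.

1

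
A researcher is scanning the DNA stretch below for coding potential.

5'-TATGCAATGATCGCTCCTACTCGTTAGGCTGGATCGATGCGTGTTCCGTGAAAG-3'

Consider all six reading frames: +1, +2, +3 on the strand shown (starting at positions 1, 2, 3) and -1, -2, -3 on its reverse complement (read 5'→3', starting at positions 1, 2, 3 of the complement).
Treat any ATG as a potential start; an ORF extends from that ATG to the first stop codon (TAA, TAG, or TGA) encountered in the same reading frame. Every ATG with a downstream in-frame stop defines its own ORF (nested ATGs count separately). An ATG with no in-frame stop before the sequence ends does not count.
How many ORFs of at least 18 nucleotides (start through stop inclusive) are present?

1

Reverse complement (5'→3'): CTTTCACGGAACACGCATCGATCCAGCCTAACGAGTAGGAGCGATCATTGCATA
Frame +1: TAT GCA ATG ATC GCT CCT ACT CGT TAG GCT GGA TCG ATG CGT GTT CCG TGA AAG — ATG at 7, stop TAG at 25 → 21 nt; ATG at 37, stop TGA at 49 → 15 nt.
Frame +2: ATG CAA TGA TCG CTC CTA CTC GTT AGG CTG GAT CGA TGC GTG TTC CGT GAA — ATG at 2, stop TGA at 8 → 9 nt.
Frame +3: TGC AAT GAT CGC TCC TAC TCG TTA GGC TGG ATC GAT GCG TGT TCC GTG AAA — no ATG→stop ORF.
Frame -1: CTT TCA CGG AAC ACG CAT CGA TCC AGC CTA ACG AGT AGG AGC GAT CAT TGC ATA — no ATG→stop ORF.
Frame -2: TTT CAC GGA ACA CGC ATC GAT CCA GCC TAA CGA GTA GGA GCG ATC ATT GCA — no ATG→stop ORF.
Frame -3: TTC ACG GAA CAC GCA TCG ATC CAG CCT AAC GAG TAG GAG CGA TCA TTG CAT — no ATG→stop ORF.
ORFs ≥ 18 nucleotides: frame +1 7–27 (21 nucleotides). Count = 1.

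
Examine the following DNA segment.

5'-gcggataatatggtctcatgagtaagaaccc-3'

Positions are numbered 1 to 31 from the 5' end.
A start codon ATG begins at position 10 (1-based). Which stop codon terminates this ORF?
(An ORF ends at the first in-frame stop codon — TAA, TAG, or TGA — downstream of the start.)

TGA

Codons from position 10: ATG (10–12), GTC (13–15), TCA (16–18), TGA (19–21).
The first in-frame stop codon is TGA.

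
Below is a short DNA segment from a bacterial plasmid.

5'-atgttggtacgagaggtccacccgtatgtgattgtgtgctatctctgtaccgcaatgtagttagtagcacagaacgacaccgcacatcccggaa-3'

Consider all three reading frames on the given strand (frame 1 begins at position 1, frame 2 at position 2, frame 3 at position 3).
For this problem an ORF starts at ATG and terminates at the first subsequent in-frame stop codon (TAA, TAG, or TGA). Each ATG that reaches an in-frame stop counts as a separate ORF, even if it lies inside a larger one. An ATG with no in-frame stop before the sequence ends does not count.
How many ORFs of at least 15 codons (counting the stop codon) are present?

1

Frame 1: ATG TTG GTA CGA GAG GTC CAC CCG TAT GTG ATT GTG TGC TAT CTC TGT ACC GCA ATG TAG TTA GTA GCA CAG AAC GAC ACC GCA CAT CCC GGA — ATG at 1, stop TAG at 58 → 60 nt; ATG at 55, stop TAG at 58 → 6 nt.
Frame 2: TGT TGG TAC GAG AGG TCC ACC CGT ATG TGA TTG TGT GCT ATC TCT GTA CCG CAA TGT AGT TAG TAG CAC AGA ACG ACA CCG CAC ATC CCG GAA — ATG at 26, stop TGA at 29 → 6 nt.
Frame 3: GTT GGT ACG AGA GGT CCA CCC GTA TGT GAT TGT GTG CTA TCT CTG TAC CGC AAT GTA GTT AGT AGC ACA GAA CGA CAC CGC ACA TCC CGG — no ATG→stop ORF.
ORFs ≥ 15 codons: frame 1 1–60 (20 codons). Count = 1.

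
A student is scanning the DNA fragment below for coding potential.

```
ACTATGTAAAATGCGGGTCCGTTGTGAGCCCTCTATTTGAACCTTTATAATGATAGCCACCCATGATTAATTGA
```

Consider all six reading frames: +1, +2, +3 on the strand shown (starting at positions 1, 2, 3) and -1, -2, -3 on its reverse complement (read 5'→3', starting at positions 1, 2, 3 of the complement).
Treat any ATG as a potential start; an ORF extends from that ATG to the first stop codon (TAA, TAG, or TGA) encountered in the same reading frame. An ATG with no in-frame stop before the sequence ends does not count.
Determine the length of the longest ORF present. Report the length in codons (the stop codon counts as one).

Reverse complement (5'→3'): TCAATTAATCATGGGTGGCTATCATTATAAAGGTTCAAATAGAGGGCTCACAACGGACCCGCATTTTACATAGT
Frame +1: ACT ATG TAA AAT GCG GGT CCG TTG TGA GCC CTC TAT TTG AAC CTT TAT AAT GAT AGC CAC CCA TGA TTA ATT — ATG at 4, stop TAA at 7 → 6 nt.
Frame +2: CTA TGT AAA ATG CGG GTC CGT TGT GAG CCC TCT ATT TGA ACC TTT ATA ATG ATA GCC ACC CAT GAT TAA TTG — ATG at 11, stop TGA at 38 → 30 nt; ATG at 50, stop TAA at 68 → 21 nt.
Frame +3: TAT GTA AAA TGC GGG TCC GTT GTG AGC CCT CTA TTT GAA CCT TTA TAA TGA TAG CCA CCC ATG ATT AAT TGA — ATG at 63, stop TGA at 72 → 12 nt.
Frame -1: TCA ATT AAT CAT GGG TGG CTA TCA TTA TAA AGG TTC AAA TAG AGG GCT CAC AAC GGA CCC GCA TTT TAC ATA — no ATG→stop ORF.
Frame -2: CAA TTA ATC ATG GGT GGC TAT CAT TAT AAA GGT TCA AAT AGA GGG CTC ACA ACG GAC CCG CAT TTT ACA TAG — ATG at 11, stop TAG at 71 → 63 nt.
Frame -3: AAT TAA TCA TGG GTG GCT ATC ATT ATA AAG GTT CAA ATA GAG GGC TCA CAA CGG ACC CGC ATT TTA CAT AGT — no ATG→stop ORF.
Longest: frame -2, positions 11–73, 63 nt = 21 codons = 20 aa. → 21 codons.

21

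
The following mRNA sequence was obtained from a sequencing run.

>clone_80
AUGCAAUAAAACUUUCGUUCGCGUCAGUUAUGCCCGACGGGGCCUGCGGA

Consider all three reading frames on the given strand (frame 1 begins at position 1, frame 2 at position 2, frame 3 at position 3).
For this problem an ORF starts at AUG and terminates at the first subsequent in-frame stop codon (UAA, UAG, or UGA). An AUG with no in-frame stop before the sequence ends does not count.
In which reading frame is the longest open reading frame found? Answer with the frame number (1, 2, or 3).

1

Frame 1: AUG CAA UAA AAC UUU CGU UCG CGU CAG UUA UGC CCG ACG GGG CCU GCG — AUG at 1, stop UAA at 7 → 9 nt.
Frame 2: UGC AAU AAA ACU UUC GUU CGC GUC AGU UAU GCC CGA CGG GGC CUG CGG — no AUG→stop ORF.
Frame 3: GCA AUA AAA CUU UCG UUC GCG UCA GUU AUG CCC GAC GGG GCC UGC GGA — no AUG→stop ORF.
Longest ORF is 9 nt in frame 1 (positions 1–9).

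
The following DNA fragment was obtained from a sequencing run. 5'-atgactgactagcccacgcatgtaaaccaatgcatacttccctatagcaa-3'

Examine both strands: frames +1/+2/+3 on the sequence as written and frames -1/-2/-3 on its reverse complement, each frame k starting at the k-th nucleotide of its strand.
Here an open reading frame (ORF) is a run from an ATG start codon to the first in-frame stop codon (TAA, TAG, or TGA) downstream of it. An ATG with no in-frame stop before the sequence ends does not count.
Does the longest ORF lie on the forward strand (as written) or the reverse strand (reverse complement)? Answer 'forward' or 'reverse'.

Reverse complement (5'→3'): TTGCTATAGGGAAGTATGCATTGGTTTACATGCGTGGGCTAGTCAGTCAT
Frame +1: ATG ACT GAC TAG CCC ACG CAT GTA AAC CAA TGC ATA CTT CCC TAT AGC — ATG at 1, stop TAG at 10 → 12 nt.
Frame +2: TGA CTG ACT AGC CCA CGC ATG TAA ACC AAT GCA TAC TTC CCT ATA GCA — ATG at 20, stop TAA at 23 → 6 nt.
Frame +3: GAC TGA CTA GCC CAC GCA TGT AAA CCA ATG CAT ACT TCC CTA TAG CAA — ATG at 30, stop TAG at 45 → 18 nt.
Frame -1: TTG CTA TAG GGA AGT ATG CAT TGG TTT ACA TGC GTG GGC TAG TCA GTC — ATG at 16, stop TAG at 40 → 27 nt.
Frame -2: TGC TAT AGG GAA GTA TGC ATT GGT TTA CAT GCG TGG GCT AGT CAG TCA — no ATG→stop ORF.
Frame -3: GCT ATA GGG AAG TAT GCA TTG GTT TAC ATG CGT GGG CTA GTC AGT CAT — no ATG→stop ORF.
Forward-strand max 18 nt; reverse-strand max 27 nt. The reverse strand has the longer ORF.

reverse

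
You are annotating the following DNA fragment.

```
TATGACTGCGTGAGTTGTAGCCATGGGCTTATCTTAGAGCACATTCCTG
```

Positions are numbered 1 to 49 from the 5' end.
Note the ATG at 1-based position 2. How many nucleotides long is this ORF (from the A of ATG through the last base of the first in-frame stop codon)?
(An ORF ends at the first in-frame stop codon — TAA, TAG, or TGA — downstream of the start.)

12

Codons from position 2: ATG (2–4), ACT (5–7), GCG (8–10), TGA (11–13).
TGA is the first in-frame stop; ORF spans 2–13, 12 nucleotides.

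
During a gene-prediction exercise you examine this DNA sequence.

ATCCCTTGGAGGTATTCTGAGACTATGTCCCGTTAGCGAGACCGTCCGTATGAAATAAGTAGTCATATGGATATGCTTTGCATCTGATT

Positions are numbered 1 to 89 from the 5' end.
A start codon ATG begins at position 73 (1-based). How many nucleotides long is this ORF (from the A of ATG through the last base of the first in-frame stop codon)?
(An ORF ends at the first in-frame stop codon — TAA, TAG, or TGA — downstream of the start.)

Codons from position 73: ATG (73–75), CTT (76–78), TGC (79–81), ATC (82–84), TGA (85–87).
TGA is the first in-frame stop; ORF spans 73–87, 15 nucleotides.

15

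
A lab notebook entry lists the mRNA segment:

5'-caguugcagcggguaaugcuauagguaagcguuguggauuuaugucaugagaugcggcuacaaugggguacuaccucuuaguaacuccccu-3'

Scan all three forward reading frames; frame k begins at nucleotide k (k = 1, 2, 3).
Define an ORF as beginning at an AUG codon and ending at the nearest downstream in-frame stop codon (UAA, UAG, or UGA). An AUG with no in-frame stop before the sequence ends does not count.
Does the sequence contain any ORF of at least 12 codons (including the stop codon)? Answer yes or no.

no

Frame 1: CAG UUG CAG CGG GUA AUG CUA UAG GUA AGC GUU GUG GAU UUA UGU CAU GAG AUG CGG CUA CAA UGG GGU ACU ACC UCU UAG UAA CUC CCC — AUG at 16, stop UAG at 22 → 9 nt; AUG at 52, stop UAG at 79 → 30 nt.
Frame 2: AGU UGC AGC GGG UAA UGC UAU AGG UAA GCG UUG UGG AUU UAU GUC AUG AGA UGC GGC UAC AAU GGG GUA CUA CCU CUU AGU AAC UCC CCU — no AUG→stop ORF.
Frame 3: GUU GCA GCG GGU AAU GCU AUA GGU AAG CGU UGU GGA UUU AUG UCA UGA GAU GCG GCU ACA AUG GGG UAC UAC CUC UUA GUA ACU CCC — AUG at 42, stop UGA at 48 → 9 nt.
Largest ORF found is 10 codons < 12, so no.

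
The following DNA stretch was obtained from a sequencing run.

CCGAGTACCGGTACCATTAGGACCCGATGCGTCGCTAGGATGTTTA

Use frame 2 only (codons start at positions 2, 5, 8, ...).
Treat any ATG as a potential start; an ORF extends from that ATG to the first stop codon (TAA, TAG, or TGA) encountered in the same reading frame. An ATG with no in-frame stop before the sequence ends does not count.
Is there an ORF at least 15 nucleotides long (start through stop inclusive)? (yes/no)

Frame 2: CGA GTA CCG GTA CCA TTA GGA CCC GAT GCG TCG CTA GGA TGT TTA — no ATG→stop ORF.
Largest ORF found is 0 nucleotides < 15, so no.

no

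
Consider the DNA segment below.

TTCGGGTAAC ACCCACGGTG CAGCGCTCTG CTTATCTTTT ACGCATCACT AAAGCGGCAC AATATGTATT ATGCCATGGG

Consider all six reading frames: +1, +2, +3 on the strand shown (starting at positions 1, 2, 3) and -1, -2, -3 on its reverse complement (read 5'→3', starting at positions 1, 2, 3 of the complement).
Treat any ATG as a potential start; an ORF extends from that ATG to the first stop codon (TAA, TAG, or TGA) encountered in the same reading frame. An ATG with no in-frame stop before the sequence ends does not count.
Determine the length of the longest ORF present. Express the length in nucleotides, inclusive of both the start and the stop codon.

15

Reverse complement (5'→3'): CCCATGGCATAATACATATTGTGCCGCTTTAGTGATGCGTAAAAGATAAGCAGAGCGCTGCACCGTGGGTGTTACCCGAA
Frame +1: TTC GGG TAA CAC CCA CGG TGC AGC GCT CTG CTT ATC TTT TAC GCA TCA CTA AAG CGG CAC AAT ATG TAT TAT GCC ATG — no ATG→stop ORF.
Frame +2: TCG GGT AAC ACC CAC GGT GCA GCG CTC TGC TTA TCT TTT ACG CAT CAC TAA AGC GGC ACA ATA TGT ATT ATG CCA TGG — no ATG→stop ORF.
Frame +3: CGG GTA ACA CCC ACG GTG CAG CGC TCT GCT TAT CTT TTA CGC ATC ACT AAA GCG GCA CAA TAT GTA TTA TGC CAT GGG — no ATG→stop ORF.
Frame -1: CCC ATG GCA TAA TAC ATA TTG TGC CGC TTT AGT GAT GCG TAA AAG ATA AGC AGA GCG CTG CAC CGT GGG TGT TAC CCG — ATG at 4, stop TAA at 10 → 9 nt.
Frame -2: CCA TGG CAT AAT ACA TAT TGT GCC GCT TTA GTG ATG CGT AAA AGA TAA GCA GAG CGC TGC ACC GTG GGT GTT ACC CGA — ATG at 35, stop TAA at 47 → 15 nt.
Frame -3: CAT GGC ATA ATA CAT ATT GTG CCG CTT TAG TGA TGC GTA AAA GAT AAG CAG AGC GCT GCA CCG TGG GTG TTA CCC GAA — no ATG→stop ORF.
Longest: frame -2, positions 35–49, 15 nt = 5 codons = 4 aa. → 15 nucleotides.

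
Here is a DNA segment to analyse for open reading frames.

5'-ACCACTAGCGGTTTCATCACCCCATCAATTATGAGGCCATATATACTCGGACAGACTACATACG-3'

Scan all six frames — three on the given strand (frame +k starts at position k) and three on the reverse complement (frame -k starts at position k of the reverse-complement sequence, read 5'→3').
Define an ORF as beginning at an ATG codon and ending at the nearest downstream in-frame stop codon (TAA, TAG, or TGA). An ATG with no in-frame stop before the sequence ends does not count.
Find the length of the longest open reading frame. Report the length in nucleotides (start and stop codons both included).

12

Reverse complement (5'→3'): CGTATGTAGTCTGTCCGAGTATATATGGCCTCATAATTGATGGGGTGATGAAACCGCTAGTGGT
Frame +1: ACC ACT AGC GGT TTC ATC ACC CCA TCA ATT ATG AGG CCA TAT ATA CTC GGA CAG ACT ACA TAC — no ATG→stop ORF.
Frame +2: CCA CTA GCG GTT TCA TCA CCC CAT CAA TTA TGA GGC CAT ATA TAC TCG GAC AGA CTA CAT ACG — no ATG→stop ORF.
Frame +3: CAC TAG CGG TTT CAT CAC CCC ATC AAT TAT GAG GCC ATA TAT ACT CGG ACA GAC TAC ATA — no ATG→stop ORF.
Frame -1: CGT ATG TAG TCT GTC CGA GTA TAT ATG GCC TCA TAA TTG ATG GGG TGA TGA AAC CGC TAG TGG — ATG at 4, stop TAG at 7 → 6 nt; ATG at 25, stop TAA at 34 → 12 nt; ATG at 40, stop TGA at 46 → 9 nt.
Frame -2: GTA TGT AGT CTG TCC GAG TAT ATA TGG CCT CAT AAT TGA TGG GGT GAT GAA ACC GCT AGT GGT — no ATG→stop ORF.
Frame -3: TAT GTA GTC TGT CCG AGT ATA TAT GGC CTC ATA ATT GAT GGG GTG ATG AAA CCG CTA GTG — no ATG→stop ORF.
Longest: frame -1, positions 25–36, 12 nt = 4 codons = 3 aa. → 12 nucleotides.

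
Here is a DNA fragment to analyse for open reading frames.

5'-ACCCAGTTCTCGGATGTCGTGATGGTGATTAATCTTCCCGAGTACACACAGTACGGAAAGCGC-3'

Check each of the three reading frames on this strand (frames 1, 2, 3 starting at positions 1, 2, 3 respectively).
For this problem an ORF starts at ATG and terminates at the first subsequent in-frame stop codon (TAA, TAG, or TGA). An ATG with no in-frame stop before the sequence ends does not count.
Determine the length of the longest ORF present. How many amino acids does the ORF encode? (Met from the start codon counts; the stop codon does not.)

Frame 1: ACC CAG TTC TCG GAT GTC GTG ATG GTG ATT AAT CTT CCC GAG TAC ACA CAG TAC GGA AAG CGC — no ATG→stop ORF.
Frame 2: CCC AGT TCT CGG ATG TCG TGA TGG TGA TTA ATC TTC CCG AGT ACA CAC AGT ACG GAA AGC — ATG at 14, stop TGA at 20 → 9 nt.
Frame 3: CCA GTT CTC GGA TGT CGT GAT GGT GAT TAA TCT TCC CGA GTA CAC ACA GTA CGG AAA GCG — no ATG→stop ORF.
Longest: frame 2, positions 14–22, 9 nt = 3 codons = 2 aa. → 2 amino acids.

2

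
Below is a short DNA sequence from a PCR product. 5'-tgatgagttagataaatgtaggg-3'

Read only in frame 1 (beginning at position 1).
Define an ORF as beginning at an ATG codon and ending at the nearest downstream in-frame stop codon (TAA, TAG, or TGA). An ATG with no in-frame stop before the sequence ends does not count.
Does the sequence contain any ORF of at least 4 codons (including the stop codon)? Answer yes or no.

Frame 1: TGA TGA GTT AGA TAA ATG TAG — ATG at 16, stop TAG at 19 → 6 nt.
Largest ORF found is 2 codons < 4, so no.

no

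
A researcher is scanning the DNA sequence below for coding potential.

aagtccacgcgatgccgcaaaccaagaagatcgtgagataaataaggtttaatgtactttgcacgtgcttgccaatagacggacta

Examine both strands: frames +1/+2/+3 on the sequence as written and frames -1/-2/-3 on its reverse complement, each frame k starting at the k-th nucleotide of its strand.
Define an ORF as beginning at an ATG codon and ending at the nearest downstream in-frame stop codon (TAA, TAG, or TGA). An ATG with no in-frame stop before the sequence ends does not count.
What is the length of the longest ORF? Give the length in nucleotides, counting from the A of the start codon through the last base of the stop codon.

Reverse complement (5'→3'): TAGTCCGTCTATTGGCAAGCACGTGCAAAGTACATTAAACCTTATTTATCTCACGATCTTCTTGGTTTGCGGCATCGCGTGGACTT
Frame +1: AAG TCC ACG CGA TGC CGC AAA CCA AGA AGA TCG TGA GAT AAA TAA GGT TTA ATG TAC TTT GCA CGT GCT TGC CAA TAG ACG GAC — ATG at 52, stop TAG at 76 → 27 nt.
Frame +2: AGT CCA CGC GAT GCC GCA AAC CAA GAA GAT CGT GAG ATA AAT AAG GTT TAA TGT ACT TTG CAC GTG CTT GCC AAT AGA CGG ACT — no ATG→stop ORF.
Frame +3: GTC CAC GCG ATG CCG CAA ACC AAG AAG ATC GTG AGA TAA ATA AGG TTT AAT GTA CTT TGC ACG TGC TTG CCA ATA GAC GGA CTA — ATG at 12, stop TAA at 39 → 30 nt.
Frame -1: TAG TCC GTC TAT TGG CAA GCA CGT GCA AAG TAC ATT AAA CCT TAT TTA TCT CAC GAT CTT CTT GGT TTG CGG CAT CGC GTG GAC — no ATG→stop ORF.
Frame -2: AGT CCG TCT ATT GGC AAG CAC GTG CAA AGT ACA TTA AAC CTT ATT TAT CTC ACG ATC TTC TTG GTT TGC GGC ATC GCG TGG ACT — no ATG→stop ORF.
Frame -3: GTC CGT CTA TTG GCA AGC ACG TGC AAA GTA CAT TAA ACC TTA TTT ATC TCA CGA TCT TCT TGG TTT GCG GCA TCG CGT GGA CTT — no ATG→stop ORF.
Longest: frame +3, positions 12–41, 30 nt = 10 codons = 9 aa. → 30 nucleotides.

30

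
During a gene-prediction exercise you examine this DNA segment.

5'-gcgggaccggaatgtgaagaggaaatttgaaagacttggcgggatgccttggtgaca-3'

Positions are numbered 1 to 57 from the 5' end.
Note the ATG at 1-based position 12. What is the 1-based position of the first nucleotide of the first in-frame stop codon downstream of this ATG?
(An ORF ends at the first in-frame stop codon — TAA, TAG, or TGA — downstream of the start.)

Codons from position 12: ATG (12–14), TGA (15–17).
TGA is a stop codon; it begins at position 15.

15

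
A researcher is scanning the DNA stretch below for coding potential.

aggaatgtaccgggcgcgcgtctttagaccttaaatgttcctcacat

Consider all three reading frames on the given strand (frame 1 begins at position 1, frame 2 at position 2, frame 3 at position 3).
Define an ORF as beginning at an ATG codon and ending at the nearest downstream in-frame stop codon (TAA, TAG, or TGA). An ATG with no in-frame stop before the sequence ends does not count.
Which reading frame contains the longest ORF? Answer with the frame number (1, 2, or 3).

2

Frame 1: AGG AAT GTA CCG GGC GCG CGT CTT TAG ACC TTA AAT GTT CCT CAC — no ATG→stop ORF.
Frame 2: GGA ATG TAC CGG GCG CGC GTC TTT AGA CCT TAA ATG TTC CTC ACA — ATG at 5, stop TAA at 32 → 30 nt.
Frame 3: GAA TGT ACC GGG CGC GCG TCT TTA GAC CTT AAA TGT TCC TCA CAT — no ATG→stop ORF.
Longest ORF is 30 nt in frame 2 (positions 5–34).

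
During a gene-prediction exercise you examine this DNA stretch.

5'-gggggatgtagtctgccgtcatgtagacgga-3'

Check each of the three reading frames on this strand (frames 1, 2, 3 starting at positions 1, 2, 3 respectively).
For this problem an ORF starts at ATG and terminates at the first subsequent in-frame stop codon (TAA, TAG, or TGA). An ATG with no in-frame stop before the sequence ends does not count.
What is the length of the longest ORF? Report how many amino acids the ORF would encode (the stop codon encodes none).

1

Frame 1: GGG GGA TGT AGT CTG CCG TCA TGT AGA CGG — no ATG→stop ORF.
Frame 2: GGG GAT GTA GTC TGC CGT CAT GTA GAC GGA — no ATG→stop ORF.
Frame 3: GGG ATG TAG TCT GCC GTC ATG TAG ACG — ATG at 6, stop TAG at 9 → 6 nt; ATG at 21, stop TAG at 24 → 6 nt.
Longest: frame 3, positions 6–11, 6 nt = 2 codons = 1 aa. → 1 amino acids.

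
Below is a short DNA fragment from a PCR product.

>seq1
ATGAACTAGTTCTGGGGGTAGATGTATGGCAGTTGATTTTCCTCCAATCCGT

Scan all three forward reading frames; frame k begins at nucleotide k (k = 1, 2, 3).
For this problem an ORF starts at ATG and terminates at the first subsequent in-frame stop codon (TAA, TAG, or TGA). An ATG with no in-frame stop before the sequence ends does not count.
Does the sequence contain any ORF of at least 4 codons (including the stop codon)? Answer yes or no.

yes

Frame 1: ATG AAC TAG TTC TGG GGG TAG ATG TAT GGC AGT TGA TTT TCC TCC AAT CCG — ATG at 1, stop TAG at 7 → 9 nt; ATG at 22, stop TGA at 34 → 15 nt.
Frame 2: TGA ACT AGT TCT GGG GGT AGA TGT ATG GCA GTT GAT TTT CCT CCA ATC CGT — no ATG→stop ORF.
Frame 3: GAA CTA GTT CTG GGG GTA GAT GTA TGG CAG TTG ATT TTC CTC CAA TCC — no ATG→stop ORF.
Frame 1 has an ORF of 5 codons (positions 22–36) ≥ 4, so yes.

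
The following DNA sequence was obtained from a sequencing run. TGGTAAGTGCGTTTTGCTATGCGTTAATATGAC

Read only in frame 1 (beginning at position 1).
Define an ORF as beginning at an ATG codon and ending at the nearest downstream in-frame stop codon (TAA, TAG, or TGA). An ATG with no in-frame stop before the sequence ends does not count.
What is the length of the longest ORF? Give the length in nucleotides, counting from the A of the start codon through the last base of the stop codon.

Frame 1: TGG TAA GTG CGT TTT GCT ATG CGT TAA TAT GAC — ATG at 19, stop TAA at 25 → 9 nt.
Longest: frame 1, positions 19–27, 9 nt = 3 codons = 2 aa. → 9 nucleotides.

9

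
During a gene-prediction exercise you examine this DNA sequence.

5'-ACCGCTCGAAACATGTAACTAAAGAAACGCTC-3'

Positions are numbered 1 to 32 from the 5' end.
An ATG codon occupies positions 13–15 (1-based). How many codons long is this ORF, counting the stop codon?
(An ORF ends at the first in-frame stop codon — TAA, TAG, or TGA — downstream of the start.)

2

Codons from position 13: ATG (13–15), TAA (16–18).
TAA is the first in-frame stop; that's 2 codons including the stop.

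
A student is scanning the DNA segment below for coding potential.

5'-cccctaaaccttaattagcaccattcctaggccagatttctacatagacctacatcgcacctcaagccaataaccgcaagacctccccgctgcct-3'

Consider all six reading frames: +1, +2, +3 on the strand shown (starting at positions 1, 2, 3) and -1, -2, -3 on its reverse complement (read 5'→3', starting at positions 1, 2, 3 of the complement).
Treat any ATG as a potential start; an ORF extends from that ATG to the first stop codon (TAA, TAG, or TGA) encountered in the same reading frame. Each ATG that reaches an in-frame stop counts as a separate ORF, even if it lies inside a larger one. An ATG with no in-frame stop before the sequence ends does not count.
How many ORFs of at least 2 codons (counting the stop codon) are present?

Reverse complement (5'→3'): AGGCAGCGGGGAGGTCTTGCGGTTATTGGCTTGAGGTGCGATGTAGGTCTATGTAGAAATCTGGCCTAGGAATGGTGCTAATTAAGGTTTAGGGG
Frame +1: CCC CTA AAC CTT AAT TAG CAC CAT TCC TAG GCC AGA TTT CTA CAT AGA CCT ACA TCG CAC CTC AAG CCA ATA ACC GCA AGA CCT CCC CGC TGC — no ATG→stop ORF.
Frame +2: CCC TAA ACC TTA ATT AGC ACC ATT CCT AGG CCA GAT TTC TAC ATA GAC CTA CAT CGC ACC TCA AGC CAA TAA CCG CAA GAC CTC CCC GCT GCC — no ATG→stop ORF.
Frame +3: CCT AAA CCT TAA TTA GCA CCA TTC CTA GGC CAG ATT TCT ACA TAG ACC TAC ATC GCA CCT CAA GCC AAT AAC CGC AAG ACC TCC CCG CTG CCT — no ATG→stop ORF.
Frame -1: AGG CAG CGG GGA GGT CTT GCG GTT ATT GGC TTG AGG TGC GAT GTA GGT CTA TGT AGA AAT CTG GCC TAG GAA TGG TGC TAA TTA AGG TTT AGG — no ATG→stop ORF.
Frame -2: GGC AGC GGG GAG GTC TTG CGG TTA TTG GCT TGA GGT GCG ATG TAG GTC TAT GTA GAA ATC TGG CCT AGG AAT GGT GCT AAT TAA GGT TTA GGG — ATG at 41, stop TAG at 44 → 6 nt.
Frame -3: GCA GCG GGG AGG TCT TGC GGT TAT TGG CTT GAG GTG CGA TGT AGG TCT ATG TAG AAA TCT GGC CTA GGA ATG GTG CTA ATT AAG GTT TAG GGG — ATG at 51, stop TAG at 54 → 6 nt; ATG at 72, stop TAG at 90 → 21 nt.
ORFs ≥ 2 codons: frame -2 41–46 (2 codons), frame -3 51–56 (2 codons), frame -3 72–92 (7 codons). Count = 3.

3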